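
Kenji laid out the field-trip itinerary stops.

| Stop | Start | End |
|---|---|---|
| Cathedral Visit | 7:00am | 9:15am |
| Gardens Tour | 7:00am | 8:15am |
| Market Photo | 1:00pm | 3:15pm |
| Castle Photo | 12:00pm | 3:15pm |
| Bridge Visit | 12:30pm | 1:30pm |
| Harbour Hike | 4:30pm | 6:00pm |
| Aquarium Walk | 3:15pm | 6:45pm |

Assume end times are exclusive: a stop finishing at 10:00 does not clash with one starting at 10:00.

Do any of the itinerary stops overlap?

Sorted by start: Cathedral Visit, Gardens Tour, Castle Photo, Bridge Visit, Market Photo, Aquarium Walk, Harbour Hike.
Gardens Tour starts before Cathedral Visit ends → Cathedral Visit and Gardens Tour overlap.
That's a conflict, so the schedule is not conflict-free.

Yes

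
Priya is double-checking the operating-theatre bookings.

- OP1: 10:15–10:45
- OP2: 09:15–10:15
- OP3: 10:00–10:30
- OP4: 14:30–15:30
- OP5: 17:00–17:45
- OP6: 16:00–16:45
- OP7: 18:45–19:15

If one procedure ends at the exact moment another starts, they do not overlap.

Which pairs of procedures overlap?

Check each pair: they overlap iff neither finishes before the other starts.
Sorted by start: OP2, OP3, OP1, OP4, OP6, OP5, OP7.
OP3 starts before OP2 ends → OP2 and OP3 overlap.
OP1 starts exactly when OP2 ends (back-to-back, no overlap), so nothing later overlaps OP2 either.
OP1 starts before OP3 ends → OP3 and OP1 overlap.
OP4 starts after OP3 ends, so nothing later overlaps OP3 either.
OP4 starts after OP1 ends, so nothing later overlaps OP1 either.
OP6 starts after OP4 ends, so nothing later overlaps OP4 either.
OP5 starts after OP6 ends, so nothing later overlaps OP6 either.
OP7 starts after OP5 ends.

OP1 & OP3, OP2 & OP3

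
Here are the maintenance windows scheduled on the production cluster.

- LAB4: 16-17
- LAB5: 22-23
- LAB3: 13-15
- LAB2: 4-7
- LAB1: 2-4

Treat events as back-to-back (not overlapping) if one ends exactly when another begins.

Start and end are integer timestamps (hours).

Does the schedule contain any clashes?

Sorted by start: LAB1, LAB2, LAB3, LAB4, LAB5.
LAB2 starts exactly when LAB1 ends (back-to-back, no overlap) — done with LAB1.
LAB3 starts after LAB2 ends — done with LAB2.
LAB4 starts after LAB3 ends — done with LAB3.
LAB5 starts after LAB4 ends.
Every pair is clear; the schedule has no overlaps.

No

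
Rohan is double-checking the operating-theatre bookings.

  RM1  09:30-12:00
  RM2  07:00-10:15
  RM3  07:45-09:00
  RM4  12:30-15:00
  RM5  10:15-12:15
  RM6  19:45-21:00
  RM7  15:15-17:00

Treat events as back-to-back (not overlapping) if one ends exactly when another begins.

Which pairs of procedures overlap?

RM1 & RM2, RM1 & RM5, RM2 & RM3

Two intervals overlap when each starts before the other ends.
Sorted by start: RM2, RM3, RM1, RM5, RM4, RM7, RM6.
RM3 starts before RM2 ends → RM2 and RM3 overlap.
RM1 starts before RM2 ends → RM2 and RM1 overlap.
RM5 starts exactly when RM2 ends (back-to-back, no overlap) — done with RM2.
RM1 starts after RM3 ends — done with RM3.
RM5 starts before RM1 ends → RM1 and RM5 overlap.
RM4 starts after RM1 ends — done with RM1.
RM4 starts after RM5 ends — done with RM5.
RM7 starts after RM4 ends — done with RM4.
RM6 starts after RM7 ends.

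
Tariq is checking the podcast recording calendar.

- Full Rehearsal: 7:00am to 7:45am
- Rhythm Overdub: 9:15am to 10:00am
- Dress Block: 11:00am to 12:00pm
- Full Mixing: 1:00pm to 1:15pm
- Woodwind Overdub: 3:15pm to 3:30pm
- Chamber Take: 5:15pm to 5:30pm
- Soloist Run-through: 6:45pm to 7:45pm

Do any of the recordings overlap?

No

Sorted by start: Full Rehearsal, Rhythm Overdub, Dress Block, Full Mixing, Woodwind Overdub, Chamber Take, Soloist Run-through.
Rhythm Overdub starts after Full Rehearsal ends, so nothing later overlaps Full Rehearsal either.
Dress Block starts after Rhythm Overdub ends, so nothing later overlaps Rhythm Overdub either.
Full Mixing starts after Dress Block ends, so nothing later overlaps Dress Block either.
Woodwind Overdub starts after Full Mixing ends, so nothing later overlaps Full Mixing either.
Chamber Take starts after Woodwind Overdub ends, so nothing later overlaps Woodwind Overdub either.
Soloist Run-through starts after Chamber Take ends.
Every pair is clear; the schedule has no overlaps.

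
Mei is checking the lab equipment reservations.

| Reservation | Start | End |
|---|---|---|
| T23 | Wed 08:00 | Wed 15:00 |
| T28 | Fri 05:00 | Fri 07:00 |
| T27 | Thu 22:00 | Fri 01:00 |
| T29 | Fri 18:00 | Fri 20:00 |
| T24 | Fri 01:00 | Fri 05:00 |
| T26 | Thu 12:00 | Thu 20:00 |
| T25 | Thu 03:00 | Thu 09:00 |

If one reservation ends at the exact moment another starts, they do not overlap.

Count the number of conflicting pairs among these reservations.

0

Sorted by start: T23, T25, T26, T27, T24, T28, T29.
T25 starts after T23 ends, so nothing later overlaps T23 either.
T26 starts after T25 ends, so nothing later overlaps T25 either.
T27 starts after T26 ends, so nothing later overlaps T26 either.
T24 starts exactly when T27 ends (back-to-back, no overlap), so nothing later overlaps T27 either.
T28 starts exactly when T24 ends (back-to-back, no overlap), so nothing later overlaps T24 either.
T29 starts after T28 ends.
No pair overlaps.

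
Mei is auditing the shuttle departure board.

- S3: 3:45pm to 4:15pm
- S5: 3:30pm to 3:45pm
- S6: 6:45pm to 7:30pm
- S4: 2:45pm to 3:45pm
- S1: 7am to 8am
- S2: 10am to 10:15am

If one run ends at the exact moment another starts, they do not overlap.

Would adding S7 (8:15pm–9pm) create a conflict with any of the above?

No — it doesn't clash with anything

S1: ends 8am at or before S7 starts 8:15pm → clear.
S2: ends 10:15am at or before S7 starts 8:15pm → clear.
S4: ends 3:45pm at or before S7 starts 8:15pm → clear.
S5: ends 3:45pm at or before S7 starts 8:15pm → clear.
S3: ends 4:15pm at or before S7 starts 8:15pm → clear.
S6: ends 7:30pm at or before S7 starts 8:15pm → clear.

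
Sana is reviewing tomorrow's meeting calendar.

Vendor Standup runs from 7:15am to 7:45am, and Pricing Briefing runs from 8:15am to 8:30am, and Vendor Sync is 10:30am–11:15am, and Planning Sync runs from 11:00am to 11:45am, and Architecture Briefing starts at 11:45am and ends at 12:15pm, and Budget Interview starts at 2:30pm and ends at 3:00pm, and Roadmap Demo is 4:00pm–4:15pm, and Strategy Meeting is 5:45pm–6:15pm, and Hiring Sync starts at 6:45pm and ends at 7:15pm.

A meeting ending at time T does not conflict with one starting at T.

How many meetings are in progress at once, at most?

Sweep the timeline, counting +1 at each start and −1 at each end (ends before starts at a tie):
7:15am start Vendor Standup → 1
7:45am end Vendor Standup → 0
8:15am start Pricing Briefing → 1
8:30am end Pricing Briefing → 0
10:30am start Vendor Sync → 1
11:00am start Planning Sync → 2
11:15am end Vendor Sync → 1
11:45am end Planning Sync → 0
11:45am start Architecture Briefing → 1
12:15pm end Architecture Briefing → 0
2:30pm start Budget Interview → 1
3:00pm end Budget Interview → 0
4:00pm start Roadmap Demo → 1
4:15pm end Roadmap Demo → 0
5:45pm start Strategy Meeting → 1
6:15pm end Strategy Meeting → 0
6:45pm start Hiring Sync → 1
7:15pm end Hiring Sync → 0
Peak is 2, at 11:00am (Planning Sync, Vendor Sync).

2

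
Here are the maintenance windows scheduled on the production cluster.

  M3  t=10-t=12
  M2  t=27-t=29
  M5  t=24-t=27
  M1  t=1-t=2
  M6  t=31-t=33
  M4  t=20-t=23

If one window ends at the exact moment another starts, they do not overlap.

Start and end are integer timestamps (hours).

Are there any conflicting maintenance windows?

Check each pair: they overlap iff neither finishes before the other starts.
Sorted by start: M1, M3, M4, M5, M2, M6.
M3 starts after M1 ends, so nothing later overlaps M1 either.
M4 starts after M3 ends, so nothing later overlaps M3 either.
M5 starts after M4 ends, so nothing later overlaps M4 either.
M2 starts exactly when M5 ends (back-to-back, no overlap), so nothing later overlaps M5 either.
M6 starts after M2 ends.
Every pair is clear; the schedule has no overlaps.

No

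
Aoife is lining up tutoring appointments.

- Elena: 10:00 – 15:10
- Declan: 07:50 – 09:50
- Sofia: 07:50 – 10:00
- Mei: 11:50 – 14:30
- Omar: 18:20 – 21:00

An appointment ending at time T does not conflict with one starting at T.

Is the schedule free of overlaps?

Two intervals overlap when each starts before the other ends.
Sorted by start: Declan, Sofia, Elena, Mei, Omar.
Sofia starts before Declan ends → Declan and Sofia overlap.
That's a conflict, so the schedule is not conflict-free.

No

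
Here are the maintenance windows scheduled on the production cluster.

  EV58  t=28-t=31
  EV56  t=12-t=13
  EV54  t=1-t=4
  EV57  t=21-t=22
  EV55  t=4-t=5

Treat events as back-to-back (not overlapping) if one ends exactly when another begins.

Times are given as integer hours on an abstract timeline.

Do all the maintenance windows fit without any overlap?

Yes

Sorted by start: EV54, EV55, EV56, EV57, EV58.
EV55 starts exactly when EV54 ends (back-to-back, no overlap), so EV54 has no further overlaps.
EV56 starts after EV55 ends, so EV55 has no further overlaps.
EV57 starts after EV56 ends, so EV56 has no further overlaps.
EV58 starts after EV57 ends.
Every pair is clear; the schedule has no overlaps.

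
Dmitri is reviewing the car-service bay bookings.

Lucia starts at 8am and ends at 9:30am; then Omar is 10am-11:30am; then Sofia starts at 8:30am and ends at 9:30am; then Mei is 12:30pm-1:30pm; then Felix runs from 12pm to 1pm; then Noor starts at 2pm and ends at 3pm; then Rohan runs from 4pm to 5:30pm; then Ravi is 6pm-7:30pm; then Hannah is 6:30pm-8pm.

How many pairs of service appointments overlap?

3

Check each pair: they overlap iff neither finishes before the other starts.
Sorted by start: Lucia, Sofia, Omar, Felix, Mei, Noor, Rohan, Ravi, Hannah.
Sofia starts before Lucia ends → Lucia and Sofia overlap.
Omar starts after Lucia ends, so Lucia has no further overlaps.
Omar starts after Sofia ends, so Sofia has no further overlaps.
Felix starts after Omar ends, so Omar has no further overlaps.
Mei starts before Felix ends → Felix and Mei overlap.
Noor starts after Felix ends, so Felix has no further overlaps.
Noor starts after Mei ends, so Mei has no further overlaps.
Rohan starts after Noor ends, so Noor has no further overlaps.
Ravi starts after Rohan ends, so Rohan has no further overlaps.
Hannah starts before Ravi ends → Ravi and Hannah overlap.
Overlapping pairs: Felix & Mei, Hannah & Ravi, Lucia & Sofia — 3 in total.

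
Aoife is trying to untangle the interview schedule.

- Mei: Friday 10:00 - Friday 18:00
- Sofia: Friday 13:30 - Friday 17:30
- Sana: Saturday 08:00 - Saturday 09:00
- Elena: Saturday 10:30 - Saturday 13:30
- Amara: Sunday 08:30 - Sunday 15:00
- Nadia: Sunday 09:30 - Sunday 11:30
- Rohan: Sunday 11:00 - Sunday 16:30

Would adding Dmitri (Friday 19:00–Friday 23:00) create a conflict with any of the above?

Mei: ends Friday 18:00 at or before Dmitri starts Friday 19:00 → clear.
Sofia: ends Friday 17:30 at or before Dmitri starts Friday 19:00 → clear.
Sana: starts Saturday 08:00 at or after Dmitri ends Friday 23:00 → clear.
Elena: starts Saturday 10:30 at or after Dmitri ends Friday 23:00 → clear.
Amara: starts Sunday 08:30 at or after Dmitri ends Friday 23:00 → clear.
Nadia: starts Sunday 09:30 at or after Dmitri ends Friday 23:00 → clear.
Rohan: starts Sunday 11:00 at or after Dmitri ends Friday 23:00 → clear.

No — it doesn't clash with anything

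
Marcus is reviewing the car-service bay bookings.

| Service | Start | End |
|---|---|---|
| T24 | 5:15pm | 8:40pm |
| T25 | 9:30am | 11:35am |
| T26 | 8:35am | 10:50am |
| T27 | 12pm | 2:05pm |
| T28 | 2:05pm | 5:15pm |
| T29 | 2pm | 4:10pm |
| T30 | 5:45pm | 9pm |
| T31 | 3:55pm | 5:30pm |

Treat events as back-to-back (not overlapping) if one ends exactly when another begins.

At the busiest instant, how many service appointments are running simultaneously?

3

Sweep the timeline, counting +1 at each start and −1 at each end (ends before starts at a tie):
8:35am start T26 → 1
9:30am start T25 → 2
10:50am end T26 → 1
11:35am end T25 → 0
12pm start T27 → 1
2pm start T29 → 2
2:05pm end T27 → 1
2:05pm start T28 → 2
3:55pm start T31 → 3
4:10pm end T29 → 2
5:15pm end T28 → 1
5:15pm start T24 → 2
5:30pm end T31 → 1
5:45pm start T30 → 2
8:40pm end T24 → 1
9pm end T30 → 0
Peak is 3, at 3:55pm (T28, T29, T31).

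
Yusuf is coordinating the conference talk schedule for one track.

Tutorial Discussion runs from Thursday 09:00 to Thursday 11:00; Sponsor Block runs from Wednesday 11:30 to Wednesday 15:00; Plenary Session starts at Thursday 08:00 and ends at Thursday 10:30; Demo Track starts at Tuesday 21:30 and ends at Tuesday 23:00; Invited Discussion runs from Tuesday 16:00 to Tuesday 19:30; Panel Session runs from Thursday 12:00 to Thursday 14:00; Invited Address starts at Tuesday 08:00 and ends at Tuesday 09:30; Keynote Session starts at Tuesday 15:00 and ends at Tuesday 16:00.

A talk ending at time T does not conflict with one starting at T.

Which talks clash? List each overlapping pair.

Two intervals overlap when each starts before the other ends.
Sorted by start: Invited Address, Keynote Session, Invited Discussion, Demo Track, Sponsor Block, Plenary Session, Tutorial Discussion, Panel Session.
Keynote Session starts after Invited Address ends, so Invited Address has no further overlaps.
Invited Discussion starts exactly when Keynote Session ends (back-to-back, no overlap), so Keynote Session has no further overlaps.
Demo Track starts after Invited Discussion ends, so Invited Discussion has no further overlaps.
Sponsor Block starts after Demo Track ends, so Demo Track has no further overlaps.
Plenary Session starts after Sponsor Block ends, so Sponsor Block has no further overlaps.
Tutorial Discussion starts before Plenary Session ends → Plenary Session and Tutorial Discussion overlap.
Panel Session starts after Plenary Session ends.
Panel Session starts after Tutorial Discussion ends.

Plenary Session & Tutorial Discussion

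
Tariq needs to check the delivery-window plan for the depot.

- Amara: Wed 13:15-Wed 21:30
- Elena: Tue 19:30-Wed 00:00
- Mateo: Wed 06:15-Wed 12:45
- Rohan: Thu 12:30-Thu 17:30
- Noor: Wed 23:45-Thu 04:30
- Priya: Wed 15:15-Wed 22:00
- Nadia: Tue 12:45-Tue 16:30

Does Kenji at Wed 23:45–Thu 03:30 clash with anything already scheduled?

Yes — it overlaps Noor

Nadia: ends Tue 16:30 at or before Kenji starts Wed 23:45 → clear.
Elena: ends Wed 00:00 at or before Kenji starts Wed 23:45 → clear.
Mateo: ends Wed 12:45 at or before Kenji starts Wed 23:45 → clear.
Amara: ends Wed 21:30 at or before Kenji starts Wed 23:45 → clear.
Priya: ends Wed 22:00 at or before Kenji starts Wed 23:45 → clear.
Noor: starts Wed 23:45 before Kenji ends Thu 03:30, and ends Thu 04:30 after Kenji starts Wed 23:45 → overlap.
Rohan: starts Thu 12:30 at or after Kenji ends Thu 03:30 → clear.
Kenji overlaps Noor.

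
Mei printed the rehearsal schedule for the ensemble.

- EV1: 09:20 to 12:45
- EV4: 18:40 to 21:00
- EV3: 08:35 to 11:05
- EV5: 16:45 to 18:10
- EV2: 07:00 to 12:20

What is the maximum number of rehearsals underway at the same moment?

Sort all start/end points and keep a running count:
07:00 start EV2 → 1
08:35 start EV3 → 2
09:20 start EV1 → 3
11:05 end EV3 → 2
12:20 end EV2 → 1
12:45 end EV1 → 0
16:45 start EV5 → 1
18:10 end EV5 → 0
18:40 start EV4 → 1
21:00 end EV4 → 0
Peak is 3, at 09:20 (EV1, EV2, EV3).

3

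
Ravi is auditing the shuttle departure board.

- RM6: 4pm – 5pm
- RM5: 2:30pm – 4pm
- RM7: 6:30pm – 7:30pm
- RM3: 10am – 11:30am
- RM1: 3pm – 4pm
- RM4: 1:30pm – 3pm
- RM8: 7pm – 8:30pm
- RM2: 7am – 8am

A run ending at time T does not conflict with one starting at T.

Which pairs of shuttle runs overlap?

Sorted by start: RM2, RM3, RM4, RM5, RM1, RM6, RM7, RM8.
RM3 starts after RM2 ends, so RM2 has no further overlaps.
RM4 starts after RM3 ends, so RM3 has no further overlaps.
RM5 starts before RM4 ends → RM4 and RM5 overlap.
RM1 starts exactly when RM4 ends (back-to-back, no overlap), so RM4 has no further overlaps.
RM1 starts before RM5 ends → RM5 and RM1 overlap.
RM6 starts exactly when RM5 ends (back-to-back, no overlap), so RM5 has no further overlaps.
RM6 starts exactly when RM1 ends (back-to-back, no overlap), so RM1 has no further overlaps.
RM7 starts after RM6 ends, so RM6 has no further overlaps.
RM8 starts before RM7 ends → RM7 and RM8 overlap.

RM1 & RM5, RM4 & RM5, RM7 & RM8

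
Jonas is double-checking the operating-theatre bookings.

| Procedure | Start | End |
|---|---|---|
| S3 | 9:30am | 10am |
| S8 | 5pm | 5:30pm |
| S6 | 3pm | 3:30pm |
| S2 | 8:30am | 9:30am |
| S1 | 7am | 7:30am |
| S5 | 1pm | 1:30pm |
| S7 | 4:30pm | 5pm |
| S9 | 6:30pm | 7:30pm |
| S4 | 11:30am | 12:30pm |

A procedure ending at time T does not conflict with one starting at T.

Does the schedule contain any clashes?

No

Check each pair: they overlap iff neither finishes before the other starts.
Sorted by start: S1, S2, S3, S4, S5, S6, S7, S8, S9.
S2 starts after S1 ends, so S1 has no further overlaps.
S3 starts exactly when S2 ends (back-to-back, no overlap), so S2 has no further overlaps.
S4 starts after S3 ends, so S3 has no further overlaps.
S5 starts after S4 ends, so S4 has no further overlaps.
S6 starts after S5 ends, so S5 has no further overlaps.
S7 starts after S6 ends, so S6 has no further overlaps.
S8 starts exactly when S7 ends (back-to-back, no overlap), so S7 has no further overlaps.
S9 starts after S8 ends.
Every pair is clear; the schedule has no overlaps.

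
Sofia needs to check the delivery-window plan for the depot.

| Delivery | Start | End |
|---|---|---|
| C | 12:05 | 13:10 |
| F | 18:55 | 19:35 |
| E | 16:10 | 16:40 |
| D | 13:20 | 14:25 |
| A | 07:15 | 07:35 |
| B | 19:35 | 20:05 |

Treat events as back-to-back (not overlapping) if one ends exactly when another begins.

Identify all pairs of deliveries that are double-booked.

Check each pair: they overlap iff neither finishes before the other starts.
Sorted by start: A, C, D, E, F, B.
C starts after A ends — done with A.
D starts after C ends — done with C.
E starts after D ends — done with D.
F starts after E ends — done with E.
B starts exactly when F ends (back-to-back, no overlap).

none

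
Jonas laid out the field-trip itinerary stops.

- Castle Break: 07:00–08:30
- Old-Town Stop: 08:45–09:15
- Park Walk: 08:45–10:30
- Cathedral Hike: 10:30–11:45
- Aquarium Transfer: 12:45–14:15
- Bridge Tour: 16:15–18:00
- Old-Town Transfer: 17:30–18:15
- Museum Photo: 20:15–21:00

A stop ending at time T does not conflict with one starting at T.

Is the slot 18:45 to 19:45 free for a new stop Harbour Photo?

Castle Break: ends 08:30 at or before Harbour Photo starts 18:45 → clear.
Old-Town Stop: ends 09:15 at or before Harbour Photo starts 18:45 → clear.
Park Walk: ends 10:30 at or before Harbour Photo starts 18:45 → clear.
Cathedral Hike: ends 11:45 at or before Harbour Photo starts 18:45 → clear.
Aquarium Transfer: ends 14:15 at or before Harbour Photo starts 18:45 → clear.
Bridge Tour: ends 18:00 at or before Harbour Photo starts 18:45 → clear.
Old-Town Transfer: ends 18:15 at or before Harbour Photo starts 18:45 → clear.
Museum Photo: starts 20:15 at or after Harbour Photo ends 19:45 → clear.

Yes — the slot is free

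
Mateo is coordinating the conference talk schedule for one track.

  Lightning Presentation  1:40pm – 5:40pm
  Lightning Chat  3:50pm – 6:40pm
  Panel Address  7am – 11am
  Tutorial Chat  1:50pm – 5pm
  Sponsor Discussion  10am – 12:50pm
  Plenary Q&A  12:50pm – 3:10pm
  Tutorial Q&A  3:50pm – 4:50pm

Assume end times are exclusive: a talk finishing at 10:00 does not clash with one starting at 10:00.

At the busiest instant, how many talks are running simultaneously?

4

Sweep the timeline, counting +1 at each start and −1 at each end (ends before starts at a tie):
7am start Panel Address → 1
10am start Sponsor Discussion → 2
11am end Panel Address → 1
12:50pm end Sponsor Discussion → 0
12:50pm start Plenary Q&A → 1
1:40pm start Lightning Presentation → 2
1:50pm start Tutorial Chat → 3
3:10pm end Plenary Q&A → 2
3:50pm start Lightning Chat → 3
3:50pm start Tutorial Q&A → 4
4:50pm end Tutorial Q&A → 3
5pm end Tutorial Chat → 2
5:40pm end Lightning Presentation → 1
6:40pm end Lightning Chat → 0
Peak is 4, at 3:50pm (Lightning Chat, Lightning Presentation, Tutorial Chat, Tutorial Q&A).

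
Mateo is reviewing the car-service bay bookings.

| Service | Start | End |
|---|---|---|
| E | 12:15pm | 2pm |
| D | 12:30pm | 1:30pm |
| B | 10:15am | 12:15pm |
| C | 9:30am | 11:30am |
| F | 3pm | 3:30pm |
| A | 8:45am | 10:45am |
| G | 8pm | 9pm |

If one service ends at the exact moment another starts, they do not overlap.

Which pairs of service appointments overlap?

Sorted by start: A, C, B, E, D, F, G.
C starts before A ends → A and C overlap.
B starts before A ends → A and B overlap.
E starts after A ends, so nothing later overlaps A either.
B starts before C ends → C and B overlap.
E starts after C ends, so nothing later overlaps C either.
E starts exactly when B ends (back-to-back, no overlap), so nothing later overlaps B either.
D starts before E ends → E and D overlap.
F starts after E ends, so nothing later overlaps E either.
F starts after D ends, so nothing later overlaps D either.
G starts after F ends.

A & B, A & C, B & C, D & E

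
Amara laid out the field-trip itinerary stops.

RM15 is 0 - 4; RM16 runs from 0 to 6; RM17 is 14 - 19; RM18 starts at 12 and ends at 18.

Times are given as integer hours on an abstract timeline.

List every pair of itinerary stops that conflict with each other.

Sorted by start: RM15, RM16, RM18, RM17.
RM16 starts before RM15 ends → RM15 and RM16 overlap.
RM18 starts after RM15 ends; RM15 is clear from here.
RM18 starts after RM16 ends; RM16 is clear from here.
RM17 starts before RM18 ends → RM18 and RM17 overlap.

RM15 & RM16, RM17 & RM18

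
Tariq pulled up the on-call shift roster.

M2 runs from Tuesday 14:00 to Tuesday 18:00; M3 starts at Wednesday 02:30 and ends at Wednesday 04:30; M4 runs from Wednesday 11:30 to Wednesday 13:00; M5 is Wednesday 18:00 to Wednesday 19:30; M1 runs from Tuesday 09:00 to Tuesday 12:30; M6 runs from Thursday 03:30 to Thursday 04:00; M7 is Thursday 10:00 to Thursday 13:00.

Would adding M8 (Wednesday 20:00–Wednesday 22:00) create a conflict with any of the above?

No — it doesn't clash with anything

M1: ends Tuesday 12:30 at or before M8 starts Wednesday 20:00 → clear.
M2: ends Tuesday 18:00 at or before M8 starts Wednesday 20:00 → clear.
M3: ends Wednesday 04:30 at or before M8 starts Wednesday 20:00 → clear.
M4: ends Wednesday 13:00 at or before M8 starts Wednesday 20:00 → clear.
M5: ends Wednesday 19:30 at or before M8 starts Wednesday 20:00 → clear.
M6: starts Thursday 03:30 at or after M8 ends Wednesday 22:00 → clear.
M7: starts Thursday 10:00 at or after M8 ends Wednesday 22:00 → clear.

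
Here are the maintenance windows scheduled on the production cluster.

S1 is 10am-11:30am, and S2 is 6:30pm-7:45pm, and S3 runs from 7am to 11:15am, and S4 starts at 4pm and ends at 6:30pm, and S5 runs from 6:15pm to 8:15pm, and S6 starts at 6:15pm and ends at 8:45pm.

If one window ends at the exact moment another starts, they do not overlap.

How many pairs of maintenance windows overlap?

Two intervals overlap when each starts before the other ends.
Sorted by start: S3, S1, S4, S5, S6, S2.
S1 starts before S3 ends → S3 and S1 overlap.
S4 starts after S3 ends; S3 is clear from here.
S4 starts after S1 ends; S1 is clear from here.
S5 starts before S4 ends → S4 and S5 overlap.
S6 starts before S4 ends → S4 and S6 overlap.
S2 starts exactly when S4 ends (back-to-back, no overlap).
S6 starts before S5 ends → S5 and S6 overlap.
S2 starts before S5 ends → S5 and S2 overlap.
S2 starts before S6 ends → S6 and S2 overlap.
Overlapping pairs: S1 & S3, S2 & S5, S2 & S6, S4 & S5, S4 & S6, S5 & S6 — 6 in total.

6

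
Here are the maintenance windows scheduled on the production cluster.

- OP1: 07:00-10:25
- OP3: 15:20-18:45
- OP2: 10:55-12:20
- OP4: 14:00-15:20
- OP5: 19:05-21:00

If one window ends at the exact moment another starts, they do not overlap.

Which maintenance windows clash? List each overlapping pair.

Sorted by start: OP1, OP2, OP4, OP3, OP5.
OP2 starts after OP1 ends, so OP1 has no further overlaps.
OP4 starts after OP2 ends, so OP2 has no further overlaps.
OP3 starts exactly when OP4 ends (back-to-back, no overlap), so OP4 has no further overlaps.
OP5 starts after OP3 ends.

no conflicts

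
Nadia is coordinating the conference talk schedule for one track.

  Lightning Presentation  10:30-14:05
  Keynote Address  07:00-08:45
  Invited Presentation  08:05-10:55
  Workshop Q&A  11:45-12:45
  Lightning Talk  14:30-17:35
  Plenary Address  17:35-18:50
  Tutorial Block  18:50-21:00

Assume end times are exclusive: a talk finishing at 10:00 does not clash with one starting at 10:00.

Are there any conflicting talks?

Two intervals overlap when each starts before the other ends.
Sorted by start: Keynote Address, Invited Presentation, Lightning Presentation, Workshop Q&A, Lightning Talk, Plenary Address, Tutorial Block.
Invited Presentation starts before Keynote Address ends → Keynote Address and Invited Presentation overlap.
That's a conflict, so the schedule is not conflict-free.

Yes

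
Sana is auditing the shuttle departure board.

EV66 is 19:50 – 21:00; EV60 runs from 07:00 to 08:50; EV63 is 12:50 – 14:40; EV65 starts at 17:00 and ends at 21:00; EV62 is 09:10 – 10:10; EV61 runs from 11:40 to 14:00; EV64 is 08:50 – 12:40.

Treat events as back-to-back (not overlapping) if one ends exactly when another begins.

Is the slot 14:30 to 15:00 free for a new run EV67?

No — it overlaps EV63

EV60: ends 08:50 at or before EV67 starts 14:30 → clear.
EV64: ends 12:40 at or before EV67 starts 14:30 → clear.
EV62: ends 10:10 at or before EV67 starts 14:30 → clear.
EV61: ends 14:00 at or before EV67 starts 14:30 → clear.
EV63: starts 12:50 before EV67 ends 15:00, and ends 14:40 after EV67 starts 14:30 → overlap.
EV65: starts 17:00 at or after EV67 ends 15:00 → clear.
EV66: starts 19:50 at or after EV67 ends 15:00 → clear.
EV67 overlaps EV63.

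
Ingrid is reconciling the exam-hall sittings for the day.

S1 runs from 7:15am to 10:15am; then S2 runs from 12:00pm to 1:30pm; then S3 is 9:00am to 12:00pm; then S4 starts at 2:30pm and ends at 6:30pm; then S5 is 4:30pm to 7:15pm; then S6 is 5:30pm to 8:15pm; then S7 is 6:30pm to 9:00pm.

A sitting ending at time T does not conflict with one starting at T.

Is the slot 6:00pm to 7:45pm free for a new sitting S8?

No — it overlaps S4, S5, S6, S7

S1: ends 10:15am at or before S8 starts 6:00pm → clear.
S3: ends 12:00pm at or before S8 starts 6:00pm → clear.
S2: ends 1:30pm at or before S8 starts 6:00pm → clear.
S4: starts 2:30pm before S8 ends 7:45pm, and ends 6:30pm after S8 starts 6:00pm → overlap.
S5: starts 4:30pm before S8 ends 7:45pm, and ends 7:15pm after S8 starts 6:00pm → overlap.
S6: starts 5:30pm before S8 ends 7:45pm, and ends 8:15pm after S8 starts 6:00pm → overlap.
S7: starts 6:30pm before S8 ends 7:45pm, and ends 9:00pm after S8 starts 6:00pm → overlap.
S8 overlaps S4, S5, S6, S7.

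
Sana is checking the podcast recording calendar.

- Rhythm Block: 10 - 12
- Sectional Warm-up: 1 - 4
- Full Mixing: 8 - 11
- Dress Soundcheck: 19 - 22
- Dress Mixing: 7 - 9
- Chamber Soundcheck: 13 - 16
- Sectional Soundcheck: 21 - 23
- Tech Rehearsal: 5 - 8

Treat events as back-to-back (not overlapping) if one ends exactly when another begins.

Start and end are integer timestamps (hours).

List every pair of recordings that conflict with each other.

Dress Mixing & Full Mixing, Dress Mixing & Tech Rehearsal, Dress Soundcheck & Sectional Soundcheck, Full Mixing & Rhythm Block

Check each pair: they overlap iff neither finishes before the other starts.
Sorted by start: Sectional Warm-up, Tech Rehearsal, Dress Mixing, Full Mixing, Rhythm Block, Chamber Soundcheck, Dress Soundcheck, Sectional Soundcheck.
Tech Rehearsal starts after Sectional Warm-up ends, so Sectional Warm-up has no further overlaps.
Dress Mixing starts before Tech Rehearsal ends → Tech Rehearsal and Dress Mixing overlap.
Full Mixing starts exactly when Tech Rehearsal ends (back-to-back, no overlap), so Tech Rehearsal has no further overlaps.
Full Mixing starts before Dress Mixing ends → Dress Mixing and Full Mixing overlap.
Rhythm Block starts after Dress Mixing ends, so Dress Mixing has no further overlaps.
Rhythm Block starts before Full Mixing ends → Full Mixing and Rhythm Block overlap.
Chamber Soundcheck starts after Full Mixing ends, so Full Mixing has no further overlaps.
Chamber Soundcheck starts after Rhythm Block ends, so Rhythm Block has no further overlaps.
Dress Soundcheck starts after Chamber Soundcheck ends, so Chamber Soundcheck has no further overlaps.
Sectional Soundcheck starts before Dress Soundcheck ends → Dress Soundcheck and Sectional Soundcheck overlap.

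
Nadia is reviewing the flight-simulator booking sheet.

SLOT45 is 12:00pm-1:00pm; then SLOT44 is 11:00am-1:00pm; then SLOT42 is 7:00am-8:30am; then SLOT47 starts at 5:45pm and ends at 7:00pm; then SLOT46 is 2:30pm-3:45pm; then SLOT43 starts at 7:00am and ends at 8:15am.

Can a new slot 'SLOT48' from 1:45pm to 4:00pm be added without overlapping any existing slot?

SLOT42: ends 8:30am at or before SLOT48 starts 1:45pm → clear.
SLOT43: ends 8:15am at or before SLOT48 starts 1:45pm → clear.
SLOT44: ends 1:00pm at or before SLOT48 starts 1:45pm → clear.
SLOT45: ends 1:00pm at or before SLOT48 starts 1:45pm → clear.
SLOT46: starts 2:30pm before SLOT48 ends 4:00pm, and ends 3:45pm after SLOT48 starts 1:45pm → overlap.
SLOT47: starts 5:45pm at or after SLOT48 ends 4:00pm → clear.
SLOT48 overlaps SLOT46.

No — it overlaps SLOT46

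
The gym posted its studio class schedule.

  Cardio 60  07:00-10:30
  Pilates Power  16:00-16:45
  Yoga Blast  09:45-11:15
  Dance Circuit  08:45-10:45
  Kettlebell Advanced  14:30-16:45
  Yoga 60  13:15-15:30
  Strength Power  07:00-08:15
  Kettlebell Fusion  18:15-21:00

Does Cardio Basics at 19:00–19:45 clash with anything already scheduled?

Yes — it overlaps Kettlebell Fusion

Cardio 60: ends 10:30 at or before Cardio Basics starts 19:00 → clear.
Strength Power: ends 08:15 at or before Cardio Basics starts 19:00 → clear.
Dance Circuit: ends 10:45 at or before Cardio Basics starts 19:00 → clear.
Yoga Blast: ends 11:15 at or before Cardio Basics starts 19:00 → clear.
Yoga 60: ends 15:30 at or before Cardio Basics starts 19:00 → clear.
Kettlebell Advanced: ends 16:45 at or before Cardio Basics starts 19:00 → clear.
Pilates Power: ends 16:45 at or before Cardio Basics starts 19:00 → clear.
Kettlebell Fusion: starts 18:15 before Cardio Basics ends 19:45, and ends 21:00 after Cardio Basics starts 19:00 → overlap.
Cardio Basics overlaps Kettlebell Fusion.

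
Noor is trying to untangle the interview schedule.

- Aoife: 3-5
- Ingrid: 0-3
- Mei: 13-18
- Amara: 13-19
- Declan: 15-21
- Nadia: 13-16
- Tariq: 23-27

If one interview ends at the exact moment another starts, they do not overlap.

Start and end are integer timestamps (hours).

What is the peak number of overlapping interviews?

4

Walk through starts and ends in time order (an end at T is processed before a start at T):
0 start Ingrid → 1
3 end Ingrid → 0
3 start Aoife → 1
5 end Aoife → 0
13 start Amara → 1
13 start Mei → 2
13 start Nadia → 3
15 start Declan → 4
16 end Nadia → 3
18 end Mei → 2
19 end Amara → 1
21 end Declan → 0
23 start Tariq → 1
27 end Tariq → 0
Peak is 4, at 15 (Amara, Declan, Mei, Nadia).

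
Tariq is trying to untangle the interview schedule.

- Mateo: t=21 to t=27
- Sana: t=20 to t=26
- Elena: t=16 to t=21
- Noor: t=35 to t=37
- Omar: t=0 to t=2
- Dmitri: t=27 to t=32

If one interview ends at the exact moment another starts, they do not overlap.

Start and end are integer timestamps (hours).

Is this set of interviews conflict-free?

No

Sorted by start: Omar, Elena, Sana, Mateo, Dmitri, Noor.
Elena starts after Omar ends, so Omar has no further overlaps.
Sana starts before Elena ends → Elena and Sana overlap.
That's a conflict, so the schedule is not conflict-free.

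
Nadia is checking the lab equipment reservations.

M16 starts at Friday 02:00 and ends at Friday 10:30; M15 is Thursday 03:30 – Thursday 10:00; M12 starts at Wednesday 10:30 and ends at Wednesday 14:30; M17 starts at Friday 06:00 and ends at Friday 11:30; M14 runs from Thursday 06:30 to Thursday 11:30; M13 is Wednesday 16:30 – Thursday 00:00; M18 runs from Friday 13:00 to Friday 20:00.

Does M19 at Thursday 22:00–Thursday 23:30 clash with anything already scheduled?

No — it doesn't clash with anything

M12: ends Wednesday 14:30 at or before M19 starts Thursday 22:00 → clear.
M13: ends Thursday 00:00 at or before M19 starts Thursday 22:00 → clear.
M15: ends Thursday 10:00 at or before M19 starts Thursday 22:00 → clear.
M14: ends Thursday 11:30 at or before M19 starts Thursday 22:00 → clear.
M16: starts Friday 02:00 at or after M19 ends Thursday 23:30 → clear.
M17: starts Friday 06:00 at or after M19 ends Thursday 23:30 → clear.
M18: starts Friday 13:00 at or after M19 ends Thursday 23:30 → clear.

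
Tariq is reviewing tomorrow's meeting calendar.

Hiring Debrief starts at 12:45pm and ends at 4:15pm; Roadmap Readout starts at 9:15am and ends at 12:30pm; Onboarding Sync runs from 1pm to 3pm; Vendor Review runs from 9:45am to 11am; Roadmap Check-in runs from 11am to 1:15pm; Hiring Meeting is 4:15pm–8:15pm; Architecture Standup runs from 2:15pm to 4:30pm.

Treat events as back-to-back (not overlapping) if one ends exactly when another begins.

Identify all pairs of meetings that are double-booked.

Sorted by start: Roadmap Readout, Vendor Review, Roadmap Check-in, Hiring Debrief, Onboarding Sync, Architecture Standup, Hiring Meeting.
Vendor Review starts before Roadmap Readout ends → Roadmap Readout and Vendor Review overlap.
Roadmap Check-in starts before Roadmap Readout ends → Roadmap Readout and Roadmap Check-in overlap.
Hiring Debrief starts after Roadmap Readout ends, so Roadmap Readout has no further overlaps.
Roadmap Check-in starts exactly when Vendor Review ends (back-to-back, no overlap), so Vendor Review has no further overlaps.
Hiring Debrief starts before Roadmap Check-in ends → Roadmap Check-in and Hiring Debrief overlap.
Onboarding Sync starts before Roadmap Check-in ends → Roadmap Check-in and Onboarding Sync overlap.
Architecture Standup starts after Roadmap Check-in ends, so Roadmap Check-in has no further overlaps.
Onboarding Sync starts before Hiring Debrief ends → Hiring Debrief and Onboarding Sync overlap.
Architecture Standup starts before Hiring Debrief ends → Hiring Debrief and Architecture Standup overlap.
Hiring Meeting starts exactly when Hiring Debrief ends (back-to-back, no overlap).
Architecture Standup starts before Onboarding Sync ends → Onboarding Sync and Architecture Standup overlap.
Hiring Meeting starts after Onboarding Sync ends.
Hiring Meeting starts before Architecture Standup ends → Architecture Standup and Hiring Meeting overlap.

Architecture Standup & Hiring Debrief, Architecture Standup & Hiring Meeting, Architecture Standup & Onboarding Sync, Hiring Debrief & Onboarding Sync, Hiring Debrief & Roadmap Check-in, Onboarding Sync & Roadmap Check-in, Roadmap Check-in & Roadmap Readout, Roadmap Readout & Vendor Review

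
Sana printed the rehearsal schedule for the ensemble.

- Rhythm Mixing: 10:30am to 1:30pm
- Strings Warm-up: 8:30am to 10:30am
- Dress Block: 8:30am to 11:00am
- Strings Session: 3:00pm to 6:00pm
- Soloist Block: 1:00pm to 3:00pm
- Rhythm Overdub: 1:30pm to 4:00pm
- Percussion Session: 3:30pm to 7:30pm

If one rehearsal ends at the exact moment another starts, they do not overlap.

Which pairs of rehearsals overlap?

Dress Block & Rhythm Mixing, Dress Block & Strings Warm-up, Percussion Session & Rhythm Overdub, Percussion Session & Strings Session, Rhythm Mixing & Soloist Block, Rhythm Overdub & Soloist Block, Rhythm Overdub & Strings Session

Check each pair: they overlap iff neither finishes before the other starts.
Sorted by start: Strings Warm-up, Dress Block, Rhythm Mixing, Soloist Block, Rhythm Overdub, Strings Session, Percussion Session.
Dress Block starts before Strings Warm-up ends → Strings Warm-up and Dress Block overlap.
Rhythm Mixing starts exactly when Strings Warm-up ends (back-to-back, no overlap), so nothing later overlaps Strings Warm-up either.
Rhythm Mixing starts before Dress Block ends → Dress Block and Rhythm Mixing overlap.
Soloist Block starts after Dress Block ends, so nothing later overlaps Dress Block either.
Soloist Block starts before Rhythm Mixing ends → Rhythm Mixing and Soloist Block overlap.
Rhythm Overdub starts exactly when Rhythm Mixing ends (back-to-back, no overlap), so nothing later overlaps Rhythm Mixing either.
Rhythm Overdub starts before Soloist Block ends → Soloist Block and Rhythm Overdub overlap.
Strings Session starts exactly when Soloist Block ends (back-to-back, no overlap), so nothing later overlaps Soloist Block either.
Strings Session starts before Rhythm Overdub ends → Rhythm Overdub and Strings Session overlap.
Percussion Session starts before Rhythm Overdub ends → Rhythm Overdub and Percussion Session overlap.
Percussion Session starts before Strings Session ends → Strings Session and Percussion Session overlap.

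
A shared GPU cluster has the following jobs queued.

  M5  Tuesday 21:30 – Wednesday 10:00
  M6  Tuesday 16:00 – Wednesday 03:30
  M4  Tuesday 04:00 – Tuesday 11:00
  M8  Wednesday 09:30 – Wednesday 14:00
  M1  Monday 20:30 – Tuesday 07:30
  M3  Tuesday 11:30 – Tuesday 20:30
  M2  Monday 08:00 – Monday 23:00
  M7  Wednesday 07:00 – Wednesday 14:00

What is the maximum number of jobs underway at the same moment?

3

Sort all start/end points and keep a running count:
Monday 08:00 start M2 → 1
Monday 20:30 start M1 → 2
Monday 23:00 end M2 → 1
Tuesday 04:00 start M4 → 2
Tuesday 07:30 end M1 → 1
Tuesday 11:00 end M4 → 0
Tuesday 11:30 start M3 → 1
Tuesday 16:00 start M6 → 2
Tuesday 20:30 end M3 → 1
Tuesday 21:30 start M5 → 2
Wednesday 03:30 end M6 → 1
Wednesday 07:00 start M7 → 2
Wednesday 09:30 start M8 → 3
Wednesday 10:00 end M5 → 2
Wednesday 14:00 end M7 → 1
Wednesday 14:00 end M8 → 0
Peak is 3, at Wednesday 09:30 (M5, M7, M8).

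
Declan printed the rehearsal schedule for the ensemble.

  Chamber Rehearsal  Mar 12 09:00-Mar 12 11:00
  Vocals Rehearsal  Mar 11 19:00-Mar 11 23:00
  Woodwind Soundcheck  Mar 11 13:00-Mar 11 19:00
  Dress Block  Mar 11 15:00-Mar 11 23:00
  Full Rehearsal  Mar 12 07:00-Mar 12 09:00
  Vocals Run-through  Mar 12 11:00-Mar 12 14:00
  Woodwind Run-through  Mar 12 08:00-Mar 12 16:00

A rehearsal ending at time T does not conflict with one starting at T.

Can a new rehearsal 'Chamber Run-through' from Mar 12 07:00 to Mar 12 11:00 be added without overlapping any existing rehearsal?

No — it overlaps Chamber Rehearsal, Full Rehearsal, Woodwind Run-through

Woodwind Soundcheck: ends Mar 11 19:00 at or before Chamber Run-through starts Mar 12 07:00 → clear.
Dress Block: ends Mar 11 23:00 at or before Chamber Run-through starts Mar 12 07:00 → clear.
Vocals Rehearsal: ends Mar 11 23:00 at or before Chamber Run-through starts Mar 12 07:00 → clear.
Full Rehearsal: starts Mar 12 07:00 before Chamber Run-through ends Mar 12 11:00, and ends Mar 12 09:00 after Chamber Run-through starts Mar 12 07:00 → overlap.
Woodwind Run-through: starts Mar 12 08:00 before Chamber Run-through ends Mar 12 11:00, and ends Mar 12 16:00 after Chamber Run-through starts Mar 12 07:00 → overlap.
Chamber Rehearsal: starts Mar 12 09:00 before Chamber Run-through ends Mar 12 11:00, and ends Mar 12 11:00 after Chamber Run-through starts Mar 12 07:00 → overlap.
Vocals Run-through: starts Mar 12 11:00 at or after Chamber Run-through ends Mar 12 11:00 → clear.
Chamber Run-through overlaps Woodwind Run-through, Chamber Rehearsal, Full Rehearsal.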